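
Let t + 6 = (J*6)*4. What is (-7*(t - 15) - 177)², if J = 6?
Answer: 1077444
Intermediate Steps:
t = 138 (t = -6 + (6*6)*4 = -6 + 36*4 = -6 + 144 = 138)
(-7*(t - 15) - 177)² = (-7*(138 - 15) - 177)² = (-7*123 - 177)² = (-861 - 177)² = (-1038)² = 1077444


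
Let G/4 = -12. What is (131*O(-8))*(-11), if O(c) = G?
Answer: 69168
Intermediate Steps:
G = -48 (G = 4*(-12) = -48)
O(c) = -48
(131*O(-8))*(-11) = (131*(-48))*(-11) = -6288*(-11) = 69168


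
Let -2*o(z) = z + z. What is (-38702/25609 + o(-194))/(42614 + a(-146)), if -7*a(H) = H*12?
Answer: 17253054/3841990225 ≈ 0.0044907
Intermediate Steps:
a(H) = -12*H/7 (a(H) = -H*12/7 = -12*H/7)
o(z) = -z (o(z) = -(z + z)/2 = -z)
(-38702/25609 + o(-194))/(42614 + a(-146)) = (-38702/25609 - 1*(-194))/(42614 - 12/7*(-146)) = (-38702*1/25609 + 194)/(42614 + 1752/7) = (-38702/25609 + 194)/(300050/7) = (4929444/25609)*(7/300050) = 17253054/3841990225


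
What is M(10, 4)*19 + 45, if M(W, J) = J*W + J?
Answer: 881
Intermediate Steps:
M(W, J) = J + J*W
M(10, 4)*19 + 45 = (4*(1 + 10))*19 + 45 = (4*11)*19 + 45 = 44*19 + 45 = 836 + 45 = 881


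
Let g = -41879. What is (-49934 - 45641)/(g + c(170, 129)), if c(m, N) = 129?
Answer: 3823/1670 ≈ 2.2892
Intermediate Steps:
(-49934 - 45641)/(g + c(170, 129)) = (-49934 - 45641)/(-41879 + 129) = -95575/(-41750) = -95575*(-1/41750) = 3823/1670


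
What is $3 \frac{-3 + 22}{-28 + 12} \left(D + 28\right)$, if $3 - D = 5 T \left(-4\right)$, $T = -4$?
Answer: $\frac{2793}{16} \approx 174.56$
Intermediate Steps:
$D = -77$ ($D = 3 - 5 \left(-4\right) \left(-4\right) = 3 - \left(-20\right) \left(-4\right) = 3 - 80 = -77$)
$3 \frac{-3 + 22}{-28 + 12} \left(D + 28\right) = 3 \frac{-3 + 22}{-28 + 12} \left(-77 + 28\right) = 3 \frac{19}{-16} \left(-49\right) = 3 \cdot 19 \left(- \frac{1}{16}\right) \left(-49\right) = 3 \left(\left(- \frac{19}{16}\right) \left(-49\right)\right) = 3 \cdot \frac{931}{16} = \frac{2793}{16}$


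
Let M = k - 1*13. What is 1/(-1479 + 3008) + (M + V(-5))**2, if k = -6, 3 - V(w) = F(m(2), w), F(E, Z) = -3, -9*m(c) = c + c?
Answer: 258402/1529 ≈ 169.00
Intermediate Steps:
m(c) = -2*c/9 (m(c) = -(c + c)/9 = -2*c/9)
V(w) = 6 (V(w) = 3 - 1*(-3) = 3 + 3 = 6)
M = -19 (M = -6 - 1*13 = -6 - 13 = -19)
1/(-1479 + 3008) + (M + V(-5))**2 = 1/(-1479 + 3008) + (-19 + 6)**2 = 1/1529 + (-13)**2 = 1/1529 + 169 = 258402/1529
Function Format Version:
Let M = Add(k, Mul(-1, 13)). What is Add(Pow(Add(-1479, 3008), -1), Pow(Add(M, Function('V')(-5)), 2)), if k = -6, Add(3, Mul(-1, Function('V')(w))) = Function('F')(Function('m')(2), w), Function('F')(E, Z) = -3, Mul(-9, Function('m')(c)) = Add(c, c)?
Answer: Rational(258402, 1529) ≈ 169.00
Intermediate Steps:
Function('m')(c) = Mul(Rational(-2, 9), c) (Function('m')(c) = Mul(Rational(-1, 9), Add(c, c)) = Mul(Rational(-1, 9), Mul(2, c)) = Mul(Rational(-2, 9), c))
Function('V')(w) = 6 (Function('V')(w) = Add(3, Mul(-1, -3)) = Add(3, 3) = 6)
M = -19 (M = Add(-6, Mul(-1, 13)) = Add(-6, -13) = -19)
Add(Pow(Add(-1479, 3008), -1), Pow(Add(M, Function('V')(-5)), 2)) = Add(Pow(Add(-1479, 3008), -1), Pow(Add(-19, 6), 2)) = Add(Pow(1529, -1), Pow(-13, 2)) = Add(Rational(1, 1529), 169) = Rational(258402, 1529)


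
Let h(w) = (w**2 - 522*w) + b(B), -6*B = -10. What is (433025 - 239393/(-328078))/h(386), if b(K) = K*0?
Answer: -142066215343/17222782688 ≈ -8.2487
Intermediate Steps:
B = 5/3 (B = -1/6*(-10) = 5/3 ≈ 1.6667)
b(K) = 0
h(w) = w**2 - 522*w (h(w) = (w**2 - 522*w) + 0 = w**2 - 522*w)
(433025 - 239393/(-328078))/h(386) = (433025 - 239393/(-328078))/((386*(-522 + 386))) = (433025 - 239393*(-1)/328078)/((386*(-136))) = (433025 - 1*(-239393/328078))/(-52496) = (433025 + 239393/328078)*(-1/52496) = (142066215343/328078)*(-1/52496) = -142066215343/17222782688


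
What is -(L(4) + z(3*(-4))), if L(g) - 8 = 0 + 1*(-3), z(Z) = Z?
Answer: 7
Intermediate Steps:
L(g) = 5 (L(g) = 8 + (0 + 1*(-3)) = 8 + (0 - 3) = 8 - 3 = 5)
-(L(4) + z(3*(-4))) = -(5 + 3*(-4)) = -(5 - 12) = -1*(-7) = 7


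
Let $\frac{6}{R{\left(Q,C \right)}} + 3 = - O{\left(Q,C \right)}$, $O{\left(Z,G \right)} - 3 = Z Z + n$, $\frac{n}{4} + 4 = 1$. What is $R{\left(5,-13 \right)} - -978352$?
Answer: $\frac{18588682}{19} \approx 9.7835 \cdot 10^{5}$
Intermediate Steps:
$n = -12$ ($n = -16 + 4 \cdot 1 = -16 + 4 = -12$)
$O{\left(Z,G \right)} = -9 + Z^{2}$ ($O{\left(Z,G \right)} = 3 + \left(Z Z - 12\right) = 3 + \left(Z^{2} - 12\right) = 3 + \left(-12 + Z^{2}\right) = -9 + Z^{2}$)
$R{\left(Q,C \right)} = \frac{6}{6 - Q^{2}}$ ($R{\left(Q,C \right)} = \frac{6}{-3 - \left(-9 + Q^{2}\right)} = \frac{6}{6 - Q^{2}}$)
$R{\left(5,-13 \right)} - -978352 = - \frac{6}{-6 + 5^{2}} - -978352 = - \frac{6}{-6 + 25} + 978352 = - \frac{6}{19} + 978352 = \frac{18588682}{19}$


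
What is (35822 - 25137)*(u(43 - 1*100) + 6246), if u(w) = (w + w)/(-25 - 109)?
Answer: 4472089215/67 ≈ 6.6748e+7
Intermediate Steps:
u(w) = -w/67 (u(w) = (2*w)/(-134) = (2*w)*(-1/134) = -w/67)
(35822 - 25137)*(u(43 - 1*100) + 6246) = (35822 - 25137)*(-(43 - 1*100)/67 + 6246) = 10685*(-(43 - 100)/67 + 6246) = 10685*(-1/67*(-57) + 6246) = 10685*(57/67 + 6246) = 10685*(418539/67) = 4472089215/67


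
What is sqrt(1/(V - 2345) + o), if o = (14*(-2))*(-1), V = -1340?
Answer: sqrt(380214615)/3685 ≈ 5.2915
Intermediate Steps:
o = 28 (o = -28*(-1) = 28)
sqrt(1/(V - 2345) + o) = sqrt(1/(-1340 - 2345) + 28) = sqrt(1/(-3685) + 28) = sqrt(-1/3685 + 28) = sqrt(103179/3685) = sqrt(380214615)/3685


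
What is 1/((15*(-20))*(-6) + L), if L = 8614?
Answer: 1/10414 ≈ 9.6025e-5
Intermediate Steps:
1/((15*(-20))*(-6) + L) = 1/((15*(-20))*(-6) + 8614) = 1/(-300*(-6) + 8614) = 1/(1800 + 8614) = 1/10414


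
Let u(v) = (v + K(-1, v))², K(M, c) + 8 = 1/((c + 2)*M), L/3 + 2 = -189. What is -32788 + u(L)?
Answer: 99367830192/326041 ≈ 3.0477e+5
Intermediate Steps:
L = -573 (L = -6 + 3*(-189) = -6 - 567 = -573)
K(M, c) = -8 + 1/(M*(2 + c)) (K(M, c) = -8 + 1/((c + 2)*M) = -8 + 1/((2 + c)*M) = -8 + 1/(M*(2 + c)))
u(v) = (v - (17 + 8*v)/(2 + v))² (u(v) = (v + (1 - 16*(-1) - 8*(-1)*v)/((-1)*(2 + v)))² = (v - (1 + 16 + 8*v)/(2 + v))² = (v - (17 + 8*v)/(2 + v))²)
-32788 + u(L) = -32788 + (-17 + (-573)² - 6*(-573))²/(2 - 573)² = -32788 + (-17 + 328329 + 3438)²/(-571)² = -32788 + (1/326041)*331750² = -32788 + (1/326041)*110058062500 = -32788 + 110058062500/326041 = 99367830192/326041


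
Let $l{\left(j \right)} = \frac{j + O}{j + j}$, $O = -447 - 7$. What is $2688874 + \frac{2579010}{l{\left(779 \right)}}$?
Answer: $\frac{978396326}{65} \approx 1.5052 \cdot 10^{7}$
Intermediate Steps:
$O = -454$ ($O = -447 - 7 = -454$)
$l{\left(j \right)} = \frac{-454 + j}{2 j}$ ($l{\left(j \right)} = \frac{j - 454}{j + j} = \frac{-454 + j}{2 j}$)
$2688874 + \frac{2579010}{l{\left(779 \right)}} = 2688874 + \frac{2579010}{\frac{1}{2} \cdot \frac{1}{779} \left(-454 + 779\right)} = 2688874 + \frac{2579010}{\frac{1}{2} \cdot \frac{1}{779} \cdot 325} = 2688874 + \frac{2579010}{\frac{325}{1558}} = 2688874 + 2579010 \cdot \frac{1558}{325} = 2688874 + \frac{803619516}{65} = \frac{978396326}{65}$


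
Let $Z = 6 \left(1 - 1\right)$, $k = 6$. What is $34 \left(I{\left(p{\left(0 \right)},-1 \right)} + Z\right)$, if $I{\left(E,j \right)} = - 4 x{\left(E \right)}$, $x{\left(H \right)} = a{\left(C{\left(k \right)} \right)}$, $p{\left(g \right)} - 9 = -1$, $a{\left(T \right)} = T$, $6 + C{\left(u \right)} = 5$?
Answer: $136$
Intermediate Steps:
$C{\left(u \right)} = -1$ ($C{\left(u \right)} = -6 + 5 = -1$)
$Z = 0$ ($Z = 6 \cdot 0 = 0$)
$p{\left(g \right)} = 8$ ($p{\left(g \right)} = 9 - 1 = 8$)
$x{\left(H \right)} = -1$
$I{\left(E,j \right)} = 4$ ($I{\left(E,j \right)} = \left(-4\right) \left(-1\right) = 4$)
$34 \left(I{\left(p{\left(0 \right)},-1 \right)} + Z\right) = 34 \left(4 + 0\right) = 34 \cdot 4 = 136$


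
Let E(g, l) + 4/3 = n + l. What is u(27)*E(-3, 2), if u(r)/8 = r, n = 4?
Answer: 1008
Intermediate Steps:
E(g, l) = 8/3 + l (E(g, l) = -4/3 + (4 + l) = 8/3 + l)
u(r) = 8*r
u(27)*E(-3, 2) = (8*27)*(8/3 + 2) = 216*(14/3) = 1008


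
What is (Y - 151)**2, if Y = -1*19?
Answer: 28900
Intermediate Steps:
Y = -19
(Y - 151)**2 = (-19 - 151)**2 = (-170)**2 = 28900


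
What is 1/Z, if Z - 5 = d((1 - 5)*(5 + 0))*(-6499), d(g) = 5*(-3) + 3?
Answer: 1/77993 ≈ 1.2822e-5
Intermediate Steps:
d(g) = -12 (d(g) = -15 + 3 = -12)
Z = 77993 (Z = 5 - 12*(-6499) = 5 + 77988 = 77993)
1/Z = 1/77993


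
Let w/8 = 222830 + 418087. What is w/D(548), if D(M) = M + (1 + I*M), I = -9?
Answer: -569704/487 ≈ -1169.8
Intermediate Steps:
w = 5127336 (w = 8*(222830 + 418087) = 8*640917 = 5127336)
D(M) = 1 - 8*M (D(M) = M + (1 - 9*M) = 1 - 8*M)
w/D(548) = 5127336/(1 - 8*548) = 5127336/(1 - 4384) = 5127336/(-4383) = 5127336*(-1/4383) = -569704/487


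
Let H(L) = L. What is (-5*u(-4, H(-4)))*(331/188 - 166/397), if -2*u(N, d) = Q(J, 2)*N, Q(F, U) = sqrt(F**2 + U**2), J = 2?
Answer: -500995*sqrt(2)/18659 ≈ -37.972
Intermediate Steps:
u(N, d) = -N*sqrt(2) (u(N, d) = -sqrt(2**2 + 2**2)*N/2 = -sqrt(4 + 4)*N/2 = -sqrt(8)*N/2 = -2*sqrt(2)*N/2 = -N*sqrt(2))
(-5*u(-4, H(-4)))*(331/188 - 166/397) = (-(-5)*(-4)*sqrt(2))*(331/188 - 166/397) = (-20*sqrt(2))*(331*(1/188) - 166*1/397) = (-20*sqrt(2))*(331/188 - 166/397) = -20*sqrt(2)*(100199/74636) = -500995*sqrt(2)/18659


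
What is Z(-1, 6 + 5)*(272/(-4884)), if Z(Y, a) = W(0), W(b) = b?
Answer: 0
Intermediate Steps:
Z(Y, a) = 0
Z(-1, 6 + 5)*(272/(-4884)) = 0*(272/(-4884)) = 0*(272*(-1/4884)) = 0*(-68/1221) = 0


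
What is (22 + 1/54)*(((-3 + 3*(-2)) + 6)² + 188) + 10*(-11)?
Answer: 228293/54 ≈ 4227.6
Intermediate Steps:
(22 + 1/54)*(((-3 + 3*(-2)) + 6)² + 188) + 10*(-11) = (22 + 1/54)*(((-3 - 6) + 6)² + 188) - 110 = 1189*((-9 + 6)² + 188)/54 - 110 = 1189*((-3)² + 188)/54 - 110 = 1189*(9 + 188)/54 - 110 = (1189/54)*197 - 110 = 234233/54 - 110 = 228293/54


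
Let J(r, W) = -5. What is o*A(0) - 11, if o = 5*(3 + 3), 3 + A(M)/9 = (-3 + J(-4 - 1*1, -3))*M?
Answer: -821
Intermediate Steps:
A(M) = -27 - 72*M (A(M) = -27 + 9*((-3 - 5)*M) = -27 + 9*(-8*M) = -27 - 72*M)
o = 30 (o = 5*6 = 30)
o*A(0) - 11 = 30*(-27 - 72*0) - 11 = 30*(-27 + 0) - 11 = 30*(-27) - 11 = -810 - 11 = -821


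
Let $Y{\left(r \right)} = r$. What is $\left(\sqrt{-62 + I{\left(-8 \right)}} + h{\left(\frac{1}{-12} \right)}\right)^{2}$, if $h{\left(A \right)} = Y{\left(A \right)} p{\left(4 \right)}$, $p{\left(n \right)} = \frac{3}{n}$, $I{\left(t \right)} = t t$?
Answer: $\frac{513}{256} - \frac{\sqrt{2}}{8} \approx 1.8271$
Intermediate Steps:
$I{\left(t \right)} = t^{2}$
$h{\left(A \right)} = \frac{3 A}{4}$ ($h{\left(A \right)} = A \frac{3}{4} = \frac{3 A}{4}$)
$\left(\sqrt{-62 + I{\left(-8 \right)}} + h{\left(\frac{1}{-12} \right)}\right)^{2} = \left(\sqrt{-62 + \left(-8\right)^{2}} + \frac{3}{4 \left(-12\right)}\right)^{2} = \left(\sqrt{-62 + 64} + \frac{3}{4} \left(- \frac{1}{12}\right)\right)^{2} = \left(\sqrt{2} - \frac{1}{16}\right)^{2} = \left(- \frac{1}{16} + \sqrt{2}\right)^{2}$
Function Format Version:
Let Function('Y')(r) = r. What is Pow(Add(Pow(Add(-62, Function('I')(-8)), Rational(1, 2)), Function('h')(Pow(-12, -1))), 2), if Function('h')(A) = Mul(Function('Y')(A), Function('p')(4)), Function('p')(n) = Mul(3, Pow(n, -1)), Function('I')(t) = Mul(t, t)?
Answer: Add(Rational(513, 256), Mul(Rational(-1, 8), Pow(2, Rational(1, 2)))) ≈ 1.8271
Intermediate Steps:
Function('I')(t) = Pow(t, 2)
Function('h')(A) = Mul(Rational(3, 4), A) (Function('h')(A) = Mul(A, Mul(3, Pow(4, -1))) = Mul(A, Mul(3, Rational(1, 4))) = Mul(A, Rational(3, 4)) = Mul(Rational(3, 4), A))
Pow(Add(Pow(Add(-62, Function('I')(-8)), Rational(1, 2)), Function('h')(Pow(-12, -1))), 2) = Pow(Add(Pow(Add(-62, Pow(-8, 2)), Rational(1, 2)), Mul(Rational(3, 4), Pow(-12, -1))), 2) = Pow(Add(Pow(Add(-62, 64), Rational(1, 2)), Mul(Rational(3, 4), Rational(-1, 12))), 2) = Pow(Add(Pow(2, Rational(1, 2)), Rational(-1, 16)), 2) = Pow(Add(Rational(-1, 16), Pow(2, Rational(1, 2))), 2)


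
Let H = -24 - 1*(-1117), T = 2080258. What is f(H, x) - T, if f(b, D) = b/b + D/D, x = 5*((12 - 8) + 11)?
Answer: -2080256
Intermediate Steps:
H = 1093 (H = -24 + 1117 = 1093)
x = 75 (x = 5*(4 + 11) = 5*15 = 75)
f(b, D) = 2 (f(b, D) = 1 + 1 = 2)
f(H, x) - T = 2 - 1*2080258 = 2 - 2080258 = -2080256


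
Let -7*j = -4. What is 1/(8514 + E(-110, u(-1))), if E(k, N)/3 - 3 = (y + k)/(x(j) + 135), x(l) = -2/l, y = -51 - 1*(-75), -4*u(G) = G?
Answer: 263/2241033 ≈ 0.00011736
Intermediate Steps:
u(G) = -G/4
j = 4/7 (j = -⅐*(-4) = 4/7 ≈ 0.57143)
y = 24 (y = -51 + 75 = 24)
E(k, N) = 2511/263 + 6*k/263 (E(k, N) = 9 + 3*((24 + k)/(-2/4/7 + 135)) = 9 + 3*((24 + k)/(-2*7/4 + 135)) = 9 + 3*((24 + k)/(-7/2 + 135)) = 9 + 3*((24 + k)/(263/2)) = 9 + 3*((24 + k)*(2/263)) = 9 + 3*(48/263 + 2*k/263) = 9 + (144/263 + 6*k/263) = 2511/263 + 6*k/263)
1/(8514 + E(-110, u(-1))) = 1/(8514 + (2511/263 + (6/263)*(-110))) = 1/(8514 + (2511/263 - 660/263)) = 1/(8514 + 1851/263) = 1/(2241033/263) = 263/2241033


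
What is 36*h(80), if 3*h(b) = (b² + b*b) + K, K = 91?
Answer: 154692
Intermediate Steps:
h(b) = 91/3 + 2*b²/3 (h(b) = ((b² + b*b) + 91)/3 = ((b² + b²) + 91)/3 = (2*b² + 91)/3 = (91 + 2*b²)/3 = 91/3 + 2*b²/3)
36*h(80) = 36*(91/3 + (⅔)*80²) = 36*(91/3 + (⅔)*6400) = 36*(91/3 + 12800/3) = 36*4297 = 154692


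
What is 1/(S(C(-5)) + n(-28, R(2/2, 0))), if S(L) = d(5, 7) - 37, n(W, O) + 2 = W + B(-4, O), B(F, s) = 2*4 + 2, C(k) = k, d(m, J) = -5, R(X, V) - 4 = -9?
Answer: -1/62 ≈ -0.016129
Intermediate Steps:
R(X, V) = -5 (R(X, V) = 4 - 9 = -5)
B(F, s) = 10 (B(F, s) = 8 + 2 = 10)
n(W, O) = 8 + W (n(W, O) = -2 + (W + 10) = -2 + (10 + W) = 8 + W)
S(L) = -42 (S(L) = -5 - 37 = -42)
1/(S(C(-5)) + n(-28, R(2/2, 0))) = 1/(-42 + (8 - 28)) = 1/(-42 - 20) = 1/(-62) = -1/62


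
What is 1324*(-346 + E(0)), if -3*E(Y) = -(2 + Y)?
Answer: -1371664/3 ≈ -4.5722e+5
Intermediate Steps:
E(Y) = ⅔ + Y/3 (E(Y) = -(-1)*(2 + Y)/3 = -(-2 - Y)/3 = ⅔ + Y/3)
1324*(-346 + E(0)) = 1324*(-346 + (⅔ + (⅓)*0)) = 1324*(-346 + (⅔ + 0)) = 1324*(-346 + ⅔) = 1324*(-1036/3) = -1371664/3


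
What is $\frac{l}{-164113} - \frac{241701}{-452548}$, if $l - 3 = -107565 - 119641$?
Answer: $\frac{142486539457}{74269009924} \approx 1.9185$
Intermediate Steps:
$l = -227203$ ($l = 3 - 227206 = -227203$)
$\frac{l}{-164113} - \frac{241701}{-452548} = - \frac{227203}{-164113} - \frac{241701}{-452548} = \left(-227203\right) \left(- \frac{1}{164113}\right) - - \frac{241701}{452548} = \frac{227203}{164113} + \frac{241701}{452548} = \frac{142486539457}{74269009924}$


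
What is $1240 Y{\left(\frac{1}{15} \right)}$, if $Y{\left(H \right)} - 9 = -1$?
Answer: $9920$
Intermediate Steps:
$Y{\left(H \right)} = 8$ ($Y{\left(H \right)} = 9 - 1 = 8$)
$1240 Y{\left(\frac{1}{15} \right)} = 1240 \cdot 8 = 9920$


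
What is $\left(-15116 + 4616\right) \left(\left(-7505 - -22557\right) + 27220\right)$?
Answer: $-443856000$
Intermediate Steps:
$\left(-15116 + 4616\right) \left(\left(-7505 - -22557\right) + 27220\right) = - 10500 \left(\left(-7505 + 22557\right) + 27220\right) = - 10500 \left(15052 + 27220\right) = \left(-10500\right) 42272 = -443856000$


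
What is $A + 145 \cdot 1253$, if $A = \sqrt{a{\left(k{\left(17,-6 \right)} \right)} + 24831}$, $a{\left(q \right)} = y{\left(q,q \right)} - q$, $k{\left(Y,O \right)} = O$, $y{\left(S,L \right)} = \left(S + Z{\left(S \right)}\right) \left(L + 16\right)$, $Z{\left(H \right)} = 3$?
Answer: $181685 + \sqrt{24807} \approx 1.8184 \cdot 10^{5}$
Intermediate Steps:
$y{\left(S,L \right)} = \left(3 + S\right) \left(16 + L\right)$ ($y{\left(S,L \right)} = \left(S + 3\right) \left(L + 16\right) = \left(3 + S\right) \left(16 + L\right)$)
$a{\left(q \right)} = 48 + q^{2} + 18 q$ ($a{\left(q \right)} = \left(48 + 3 q + 16 q + q q\right) - q = \left(48 + 3 q + 16 q + q^{2}\right) - q = \left(48 + q^{2} + 19 q\right) - q = 48 + q^{2} + 18 q$)
$A = \sqrt{24807}$ ($A = \sqrt{\left(48 + \left(-6\right)^{2} + 18 \left(-6\right)\right) + 24831} = \sqrt{\left(48 + 36 - 108\right) + 24831} = \sqrt{-24 + 24831} = \sqrt{24807} \approx 157.5$)
$A + 145 \cdot 1253 = \sqrt{24807} + 145 \cdot 1253 = \sqrt{24807} + 181685 = 181685 + \sqrt{24807}$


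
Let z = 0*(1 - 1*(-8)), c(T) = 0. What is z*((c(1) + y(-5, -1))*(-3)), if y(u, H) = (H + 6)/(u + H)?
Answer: 0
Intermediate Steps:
y(u, H) = (6 + H)/(H + u)
z = 0 (z = 0*(1 + 8) = 0*9 = 0)
z*((c(1) + y(-5, -1))*(-3)) = 0*((0 + (6 - 1)/(-1 - 5))*(-3)) = 0*((0 + 5/(-6))*(-3)) = 0*((0 - ⅙*5)*(-3)) = 0*((0 - ⅚)*(-3)) = 0*(-⅚*(-3)) = 0*(5/2) = 0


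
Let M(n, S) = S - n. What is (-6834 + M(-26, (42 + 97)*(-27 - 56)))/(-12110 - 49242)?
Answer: 18345/61352 ≈ 0.29901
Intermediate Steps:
(-6834 + M(-26, (42 + 97)*(-27 - 56)))/(-12110 - 49242) = (-6834 + ((42 + 97)*(-27 - 56) - 1*(-26)))/(-12110 - 49242) = (-6834 + (139*(-83) + 26))/(-61352) = (-6834 + (-11537 + 26))*(-1/61352) = (-6834 - 11511)*(-1/61352) = -18345*(-1/61352) = 18345/61352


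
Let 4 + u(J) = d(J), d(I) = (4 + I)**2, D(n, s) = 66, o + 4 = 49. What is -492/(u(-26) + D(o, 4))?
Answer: -82/91 ≈ -0.90110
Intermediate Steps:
o = 45 (o = -4 + 49 = 45)
u(J) = -4 + (4 + J)**2
-492/(u(-26) + D(o, 4)) = -492/((-4 + (4 - 26)**2) + 66) = -492/((-4 + (-22)**2) + 66) = -492/((-4 + 484) + 66) = -492/(480 + 66) = -492/546 = (1/546)*(-492) = -82/91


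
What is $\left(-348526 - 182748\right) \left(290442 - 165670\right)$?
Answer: $-66288119528$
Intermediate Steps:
$\left(-348526 - 182748\right) \left(290442 - 165670\right) = \left(-348526 - 182748\right) 124772 = \left(-531274\right) 124772 = -66288119528$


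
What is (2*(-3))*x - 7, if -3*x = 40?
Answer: 73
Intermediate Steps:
x = -40/3 (x = -⅓*40 = -40/3 ≈ -13.333)
(2*(-3))*x - 7 = (2*(-3))*(-40/3) - 7 = -6*(-40/3) - 7 = 80 - 7 = 73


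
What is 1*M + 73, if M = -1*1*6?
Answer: 67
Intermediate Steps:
M = -6 (M = -1*6 = -6)
1*M + 73 = 1*(-6) + 73 = -6 + 73 = 67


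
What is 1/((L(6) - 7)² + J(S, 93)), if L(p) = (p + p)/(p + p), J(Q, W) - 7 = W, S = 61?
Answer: 1/136 ≈ 0.0073529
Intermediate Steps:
J(Q, W) = 7 + W
L(p) = 1 (L(p) = (2*p)/((2*p)) = (2*p)*(1/(2*p)) = 1)
1/((L(6) - 7)² + J(S, 93)) = 1/((1 - 7)² + (7 + 93)) = 1/((-6)² + 100) = 1/(36 + 100) = 1/136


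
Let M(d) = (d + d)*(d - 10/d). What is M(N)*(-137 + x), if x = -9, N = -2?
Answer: 1752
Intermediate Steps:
M(d) = 2*d*(d - 10/d) (M(d) = (2*d)*(d - 10/d) = 2*d*(d - 10/d))
M(N)*(-137 + x) = (-20 + 2*(-2)²)*(-137 - 9) = (-20 + 2*4)*(-146) = (-20 + 8)*(-146) = -12*(-146) = 1752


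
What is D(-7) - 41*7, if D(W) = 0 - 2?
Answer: -289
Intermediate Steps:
D(W) = -2
D(-7) - 41*7 = -2 - 41*7 = -2 - 287 = -289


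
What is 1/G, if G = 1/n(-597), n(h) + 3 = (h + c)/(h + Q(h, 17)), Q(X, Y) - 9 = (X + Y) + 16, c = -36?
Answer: -941/384 ≈ -2.4505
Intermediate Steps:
Q(X, Y) = 25 + X + Y (Q(X, Y) = 9 + ((X + Y) + 16) = 9 + (16 + X + Y) = 25 + X + Y)
n(h) = -3 + (-36 + h)/(42 + 2*h) (n(h) = -3 + (h - 36)/(h + (25 + h + 17)) = -3 + (-36 + h)/(h + (42 + h)) = -3 + (-36 + h)/(42 + 2*h))
G = -384/941 (G = 1/((-162 - 5*(-597))/(2*(21 - 597))) = 1/((½)*(-162 + 2985)/(-576)) = 1/((½)*(-1/576)*2823) = 1/(-941/384) = -384/941 ≈ -0.40808)
1/G = 1/(-384/941) = -941/384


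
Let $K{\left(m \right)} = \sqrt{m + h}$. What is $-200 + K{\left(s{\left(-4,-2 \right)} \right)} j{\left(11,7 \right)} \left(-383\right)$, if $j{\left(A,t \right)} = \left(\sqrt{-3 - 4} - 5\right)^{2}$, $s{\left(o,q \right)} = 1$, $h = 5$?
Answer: $-200 - 6894 \sqrt{6} + 3830 i \sqrt{42} \approx -17087.0 + 24821.0 i$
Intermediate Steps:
$K{\left(m \right)} = \sqrt{5 + m}$ ($K{\left(m \right)} = \sqrt{m + 5} = \sqrt{5 + m}$)
$j{\left(A,t \right)} = \left(-5 + i \sqrt{7}\right)^{2}$ ($j{\left(A,t \right)} = \left(\sqrt{-7} - 5\right)^{2} = \left(i \sqrt{7} - 5\right)^{2} = \left(-5 + i \sqrt{7}\right)^{2}$)
$-200 + K{\left(s{\left(-4,-2 \right)} \right)} j{\left(11,7 \right)} \left(-383\right) = -200 + \sqrt{5 + 1} \left(5 - i \sqrt{7}\right)^{2} \left(-383\right) = -200 + \sqrt{6} \left(5 - i \sqrt{7}\right)^{2} \left(-383\right) = -200 - 383 \sqrt{6} \left(5 - i \sqrt{7}\right)^{2}$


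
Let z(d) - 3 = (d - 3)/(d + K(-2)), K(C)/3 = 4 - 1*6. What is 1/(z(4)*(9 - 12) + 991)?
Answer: 2/1967 ≈ 0.0010168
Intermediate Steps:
K(C) = -6 (K(C) = 3*(4 - 1*6) = 3*(4 - 6) = 3*(-2) = -6)
z(d) = 3 + (-3 + d)/(-6 + d) (z(d) = 3 + (d - 3)/(d - 6) = 3 + (-3 + d)/(-6 + d))
1/(z(4)*(9 - 12) + 991) = 1/(((-21 + 4*4)/(-6 + 4))*(9 - 12) + 991) = 1/(((-21 + 16)/(-2))*(-3) + 991) = 1/(-1/2*(-5)*(-3) + 991) = 1/((5/2)*(-3) + 991) = 1/(-15/2 + 991) = 1/(1967/2) = 2/1967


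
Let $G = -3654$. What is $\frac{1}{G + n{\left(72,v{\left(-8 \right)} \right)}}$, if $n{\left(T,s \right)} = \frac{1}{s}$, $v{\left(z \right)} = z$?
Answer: $- \frac{8}{29233} \approx -0.00027366$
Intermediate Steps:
$\frac{1}{G + n{\left(72,v{\left(-8 \right)} \right)}} = \frac{1}{-3654 + \frac{1}{-8}} = \frac{1}{-3654 - \frac{1}{8}} = \frac{1}{- \frac{29233}{8}} = - \frac{8}{29233}$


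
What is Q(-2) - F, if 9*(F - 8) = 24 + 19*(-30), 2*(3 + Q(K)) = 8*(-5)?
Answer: 89/3 ≈ 29.667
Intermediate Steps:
Q(K) = -23 (Q(K) = -3 + (8*(-5))/2 = -3 + (1/2)*(-40) = -3 - 20 = -23)
F = -158/3 (F = 8 + (24 + 19*(-30))/9 = 8 + (24 - 570)/9 = 8 + (1/9)*(-546) = 8 - 182/3 = -158/3 ≈ -52.667)
Q(-2) - F = -23 - 1*(-158/3) = -23 + 158/3 = 89/3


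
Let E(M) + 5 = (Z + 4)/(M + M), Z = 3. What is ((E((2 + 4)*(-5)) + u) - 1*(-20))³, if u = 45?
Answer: 46384368857/216000 ≈ 2.1474e+5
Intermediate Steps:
E(M) = -5 + 7/(2*M) (E(M) = -5 + (3 + 4)/(M + M) = -5 + 7/((2*M)) = -5 + 7*(1/(2*M)) = -5 + 7/(2*M))
((E((2 + 4)*(-5)) + u) - 1*(-20))³ = (((-5 + 7/(2*(((2 + 4)*(-5))))) + 45) - 1*(-20))³ = (((-5 + 7/(2*((6*(-5))))) + 45) + 20)³ = (((-5 + (7/2)/(-30)) + 45) + 20)³ = (((-5 + (7/2)*(-1/30)) + 45) + 20)³ = (((-5 - 7/60) + 45) + 20)³ = ((-307/60 + 45) + 20)³ = (2393/60 + 20)³ = (3593/60)³ = 46384368857/216000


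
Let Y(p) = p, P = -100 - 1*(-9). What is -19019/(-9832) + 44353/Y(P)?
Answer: -434347967/894712 ≈ -485.46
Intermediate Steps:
P = -91 (P = -100 + 9 = -91)
-19019/(-9832) + 44353/Y(P) = -19019/(-9832) + 44353/(-91) = -19019*(-1/9832) + 44353*(-1/91) = 19019/9832 - 44353/91 = -434347967/894712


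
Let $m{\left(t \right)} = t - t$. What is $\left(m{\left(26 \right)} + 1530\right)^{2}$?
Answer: $2340900$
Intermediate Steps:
$m{\left(t \right)} = 0$
$\left(m{\left(26 \right)} + 1530\right)^{2} = \left(0 + 1530\right)^{2} = 1530^{2} = 2340900$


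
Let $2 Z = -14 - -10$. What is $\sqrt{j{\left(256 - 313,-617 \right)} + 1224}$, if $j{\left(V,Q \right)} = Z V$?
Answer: $\sqrt{1338} \approx 36.579$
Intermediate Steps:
$Z = -2$ ($Z = \frac{-14 - -10}{2} = \frac{-14 + 10}{2} = \frac{1}{2} \left(-4\right) = -2$)
$j{\left(V,Q \right)} = - 2 V$
$\sqrt{j{\left(256 - 313,-617 \right)} + 1224} = \sqrt{- 2 \left(256 - 313\right) + 1224} = \sqrt{\left(-2\right) \left(-57\right) + 1224} = \sqrt{114 + 1224} = \sqrt{1338}$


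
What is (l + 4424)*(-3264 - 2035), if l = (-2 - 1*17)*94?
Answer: -13978762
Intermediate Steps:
l = -1786 (l = (-2 - 17)*94 = -19*94 = -1786)
(l + 4424)*(-3264 - 2035) = (-1786 + 4424)*(-3264 - 2035) = 2638*(-5299) = -13978762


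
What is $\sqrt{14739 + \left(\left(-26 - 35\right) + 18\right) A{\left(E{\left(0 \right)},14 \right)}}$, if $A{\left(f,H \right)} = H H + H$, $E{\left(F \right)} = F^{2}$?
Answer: $\sqrt{5709} \approx 75.558$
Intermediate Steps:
$A{\left(f,H \right)} = H + H^{2}$ ($A{\left(f,H \right)} = H^{2} + H = H + H^{2}$)
$\sqrt{14739 + \left(\left(-26 - 35\right) + 18\right) A{\left(E{\left(0 \right)},14 \right)}} = \sqrt{14739 + \left(\left(-26 - 35\right) + 18\right) 14 \left(1 + 14\right)} = \sqrt{14739 + \left(-61 + 18\right) 14 \cdot 15} = \sqrt{14739 - 9030} = \sqrt{5709}$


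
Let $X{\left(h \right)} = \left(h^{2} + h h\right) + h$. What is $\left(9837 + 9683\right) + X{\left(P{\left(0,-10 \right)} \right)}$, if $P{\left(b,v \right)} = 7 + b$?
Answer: $19625$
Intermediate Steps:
$X{\left(h \right)} = h + 2 h^{2}$ ($X{\left(h \right)} = \left(h^{2} + h^{2}\right) + h = 2 h^{2} + h = h + 2 h^{2}$)
$\left(9837 + 9683\right) + X{\left(P{\left(0,-10 \right)} \right)} = \left(9837 + 9683\right) + \left(7 + 0\right) \left(1 + 2 \left(7 + 0\right)\right) = 19520 + 7 \left(1 + 2 \cdot 7\right) = 19520 + 7 \left(1 + 14\right) = 19520 + 7 \cdot 15 = 19520 + 105 = 19625$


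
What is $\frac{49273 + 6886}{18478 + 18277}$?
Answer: $\frac{56159}{36755} \approx 1.5279$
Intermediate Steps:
$\frac{49273 + 6886}{18478 + 18277} = \frac{56159}{36755}$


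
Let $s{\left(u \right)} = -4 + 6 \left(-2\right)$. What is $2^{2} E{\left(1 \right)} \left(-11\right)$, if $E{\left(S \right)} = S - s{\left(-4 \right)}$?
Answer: $-748$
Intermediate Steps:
$s{\left(u \right)} = -16$ ($s{\left(u \right)} = -4 - 12 = -16$)
$E{\left(S \right)} = 16 + S$ ($E{\left(S \right)} = S - -16 = S + 16 = 16 + S$)
$2^{2} E{\left(1 \right)} \left(-11\right) = 2^{2} \left(16 + 1\right) \left(-11\right) = 4 \cdot 17 \left(-11\right) = 68 \left(-11\right) = -748$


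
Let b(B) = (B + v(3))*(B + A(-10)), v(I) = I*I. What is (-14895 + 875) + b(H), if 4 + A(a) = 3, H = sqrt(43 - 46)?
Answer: -14032 + 8*I*sqrt(3) ≈ -14032.0 + 13.856*I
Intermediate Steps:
H = I*sqrt(3) (H = sqrt(-3) = I*sqrt(3) ≈ 1.732*I)
v(I) = I**2
A(a) = -1 (A(a) = -4 + 3 = -1)
b(B) = (-1 + B)*(9 + B) (b(B) = (B + 3**2)*(B - 1) = (B + 9)*(-1 + B) = (9 + B)*(-1 + B) = (-1 + B)*(9 + B))
(-14895 + 875) + b(H) = (-14895 + 875) + (-9 + (I*sqrt(3))**2 + 8*(I*sqrt(3))) = -14020 + (-9 - 3 + 8*I*sqrt(3)) = -14020 + (-12 + 8*I*sqrt(3)) = -14032 + 8*I*sqrt(3)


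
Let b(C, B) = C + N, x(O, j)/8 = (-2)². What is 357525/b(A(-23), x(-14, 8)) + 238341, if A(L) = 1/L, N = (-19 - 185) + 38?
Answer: 300667068/1273 ≈ 2.3619e+5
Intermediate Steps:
N = -166 (N = -204 + 38 = -166)
x(O, j) = 32 (x(O, j) = 8*(-2)² = 8*4 = 32)
b(C, B) = -166 + C (b(C, B) = C - 166 = -166 + C)
357525/b(A(-23), x(-14, 8)) + 238341 = 357525/(-166 + 1/(-23)) + 238341 = 357525/(-166 - 1/23) + 238341 = 357525/(-3819/23) + 238341 = 357525*(-23/3819) + 238341 = -2741025/1273 + 238341 = 300667068/1273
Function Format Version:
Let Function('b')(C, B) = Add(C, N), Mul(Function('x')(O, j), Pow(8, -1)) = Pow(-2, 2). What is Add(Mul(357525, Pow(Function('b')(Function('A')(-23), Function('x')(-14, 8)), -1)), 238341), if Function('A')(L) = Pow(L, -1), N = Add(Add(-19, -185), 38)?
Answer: Rational(300667068, 1273) ≈ 2.3619e+5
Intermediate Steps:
N = -166 (N = Add(-204, 38) = -166)
Function('x')(O, j) = 32 (Function('x')(O, j) = Mul(8, Pow(-2, 2)) = Mul(8, 4) = 32)
Function('b')(C, B) = Add(-166, C) (Function('b')(C, B) = Add(C, -166) = Add(-166, C))
Add(Mul(357525, Pow(Function('b')(Function('A')(-23), Function('x')(-14, 8)), -1)), 238341) = Add(Mul(357525, Pow(Add(-166, Pow(-23, -1)), -1)), 238341) = Add(Mul(357525, Pow(Add(-166, Rational(-1, 23)), -1)), 238341) = Add(Mul(357525, Pow(Rational(-3819, 23), -1)), 238341) = Add(Mul(357525, Rational(-23, 3819)), 238341) = Add(Rational(-2741025, 1273), 238341) = Rational(300667068, 1273)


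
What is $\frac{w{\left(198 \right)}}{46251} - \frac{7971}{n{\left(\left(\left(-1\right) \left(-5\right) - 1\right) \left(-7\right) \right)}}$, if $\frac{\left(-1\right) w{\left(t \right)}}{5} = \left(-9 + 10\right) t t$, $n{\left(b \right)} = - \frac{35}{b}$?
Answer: $- \frac{18217864}{2855} \approx -6381.0$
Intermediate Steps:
$w{\left(t \right)} = - 5 t^{2}$ ($w{\left(t \right)} = - 5 \left(-9 + 10\right) t t = - 5 \cdot 1 t t = - 5 t t = - 5 t^{2}$)
$\frac{w{\left(198 \right)}}{46251} - \frac{7971}{n{\left(\left(\left(-1\right) \left(-5\right) - 1\right) \left(-7\right) \right)}} = \frac{\left(-5\right) 198^{2}}{46251} - \frac{7971}{\left(-35\right) \frac{1}{\left(\left(-1\right) \left(-5\right) - 1\right) \left(-7\right)}} = \left(-5\right) 39204 \cdot \frac{1}{46251} - \frac{7971}{\left(-35\right) \frac{1}{\left(5 - 1\right) \left(-7\right)}} = \left(-196020\right) \frac{1}{46251} - \frac{7971}{\left(-35\right) \frac{1}{4 \left(-7\right)}} = - \frac{2420}{571} - \frac{7971}{\left(-35\right) \frac{1}{-28}} = - \frac{2420}{571} - \frac{7971}{\left(-35\right) \left(- \frac{1}{28}\right)} = - \frac{2420}{571} - \frac{7971}{\frac{5}{4}} = - \frac{2420}{571} - \frac{31884}{5} = - \frac{18217864}{2855}$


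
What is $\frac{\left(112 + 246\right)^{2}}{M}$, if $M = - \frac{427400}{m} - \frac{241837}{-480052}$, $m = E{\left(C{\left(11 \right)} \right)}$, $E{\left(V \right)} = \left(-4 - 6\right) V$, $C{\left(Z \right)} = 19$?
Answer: $\frac{1168982306032}{20522017383} \approx 56.962$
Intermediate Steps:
$E{\left(V \right)} = - 10 V$
$m = -190$ ($m = \left(-10\right) 19 = -190$)
$M = \frac{20522017383}{9120988}$ ($M = - \frac{427400}{-190} - \frac{241837}{-480052} = \left(-427400\right) \left(- \frac{1}{190}\right) - - \frac{241837}{480052} = \frac{42740}{19} + \frac{241837}{480052} = \frac{20522017383}{9120988} \approx 2250.0$)
$\frac{\left(112 + 246\right)^{2}}{M} = \frac{\left(112 + 246\right)^{2}}{\frac{20522017383}{9120988}} = 358^{2} \cdot \frac{9120988}{20522017383} = 128164 \cdot \frac{9120988}{20522017383} = \frac{1168982306032}{20522017383}$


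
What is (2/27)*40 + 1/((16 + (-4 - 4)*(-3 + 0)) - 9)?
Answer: 2507/837 ≈ 2.9952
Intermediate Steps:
(2/27)*40 + 1/((16 + (-4 - 4)*(-3 + 0)) - 9) = (2*(1/27))*40 + 1/((16 - 8*(-3)) - 9) = (2/27)*40 + 1/((16 + 24) - 9) = 80/27 + 1/(40 - 9) = 80/27 + 1/31 = 2507/837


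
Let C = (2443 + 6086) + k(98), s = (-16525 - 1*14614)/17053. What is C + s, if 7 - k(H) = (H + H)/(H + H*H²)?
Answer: 1397847014639/163794065 ≈ 8534.2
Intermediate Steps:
s = -31139/17053 (s = (-16525 - 14614)*(1/17053) = -31139*1/17053 = -31139/17053 ≈ -1.8260)
k(H) = 7 - 2*H/(H + H³) (k(H) = 7 - (H + H)/(H + H*H²) = 7 - 2*H/(H + H³))
C = 81988278/9605 (C = (2443 + 6086) + (5 + 7*98²)/(1 + 98²) = 8529 + (5 + 7*9604)/(1 + 9604) = 8529 + (5 + 67228)/9605 = 8529 + (1/9605)*67233 = 8529 + 67233/9605 = 81988278/9605 ≈ 8536.0)
C + s = 81988278/9605 - 31139/17053 = 1397847014639/163794065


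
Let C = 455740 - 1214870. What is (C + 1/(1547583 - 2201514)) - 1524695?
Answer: -1493463966076/653931 ≈ -2.2838e+6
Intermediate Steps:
C = -759130
(C + 1/(1547583 - 2201514)) - 1524695 = (-759130 + 1/(1547583 - 2201514)) - 1524695 = (-759130 + 1/(-653931)) - 1524695 = (-759130 - 1/653931) - 1524695 = -496418640031/653931 - 1524695 = -1493463966076/653931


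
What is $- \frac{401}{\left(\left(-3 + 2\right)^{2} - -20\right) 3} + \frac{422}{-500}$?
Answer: $- \frac{113543}{15750} \approx -7.2091$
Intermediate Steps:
$- \frac{401}{\left(\left(-3 + 2\right)^{2} - -20\right) 3} + \frac{422}{-500} = - \frac{401}{\left(\left(-1\right)^{2} + 20\right) 3} + 422 \left(- \frac{1}{500}\right) = - \frac{401}{\left(1 + 20\right) 3} - \frac{211}{250} = - \frac{401}{21 \cdot 3} - \frac{211}{250} = - \frac{401}{63} - \frac{211}{250} = - \frac{113543}{15750}$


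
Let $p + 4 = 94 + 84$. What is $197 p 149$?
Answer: $5107422$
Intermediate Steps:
$p = 174$ ($p = -4 + \left(94 + 84\right) = -4 + 178 = 174$)
$197 p 149 = 197 \cdot 174 \cdot 149 = 34278 \cdot 149 = 5107422$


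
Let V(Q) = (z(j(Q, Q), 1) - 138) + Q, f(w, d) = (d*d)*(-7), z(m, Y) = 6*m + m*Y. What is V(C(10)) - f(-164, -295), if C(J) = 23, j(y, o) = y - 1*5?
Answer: 609186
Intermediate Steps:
j(y, o) = -5 + y (j(y, o) = y - 5 = -5 + y)
z(m, Y) = 6*m + Y*m
f(w, d) = -7*d**2 (f(w, d) = d**2*(-7) = -7*d**2)
V(Q) = -173 + 8*Q (V(Q) = ((-5 + Q)*(6 + 1) - 138) + Q = ((-5 + Q)*7 - 138) + Q = ((-35 + 7*Q) - 138) + Q = (-173 + 7*Q) + Q = -173 + 8*Q)
V(C(10)) - f(-164, -295) = (-173 + 8*23) - (-7)*(-295)**2 = (-173 + 184) - (-7)*87025 = 11 - 1*(-609175) = 11 + 609175 = 609186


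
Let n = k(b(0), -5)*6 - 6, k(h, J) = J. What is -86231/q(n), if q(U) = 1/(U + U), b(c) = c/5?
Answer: 6208632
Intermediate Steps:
b(c) = c/5 (b(c) = c*(⅕) = c/5)
n = -36 (n = -5*6 - 6 = -30 - 6 = -36)
q(U) = 1/(2*U)
-86231/q(n) = -86231/((½)/(-36)) = -86231/((½)*(-1/36)) = -86231/(-1/72) = -86231*(-72) = 6208632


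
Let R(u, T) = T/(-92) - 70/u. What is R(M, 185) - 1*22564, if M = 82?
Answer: -85122213/3772 ≈ -22567.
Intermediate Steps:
R(u, T) = -70/u - T/92 (R(u, T) = T*(-1/92) - 70/u = -T/92 - 70/u = -70/u - T/92)
R(M, 185) - 1*22564 = (-70/82 - 1/92*185) - 1*22564 = (-70*1/82 - 185/92) - 22564 = (-35/41 - 185/92) - 22564 = -10805/3772 - 22564 = -85122213/3772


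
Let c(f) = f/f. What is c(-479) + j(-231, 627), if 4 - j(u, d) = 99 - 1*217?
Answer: 123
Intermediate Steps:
j(u, d) = 122 (j(u, d) = 4 - (99 - 1*217) = 4 - (99 - 217) = 4 - 1*(-118) = 4 + 118 = 122)
c(f) = 1
c(-479) + j(-231, 627) = 1 + 122 = 123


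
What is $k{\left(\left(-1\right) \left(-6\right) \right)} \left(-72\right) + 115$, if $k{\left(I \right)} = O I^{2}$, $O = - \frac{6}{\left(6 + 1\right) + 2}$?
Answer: $1843$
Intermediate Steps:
$O = - \frac{2}{3}$ ($O = - \frac{6}{7 + 2} = - \frac{6}{9} = \left(-6\right) \frac{1}{9} = - \frac{2}{3} \approx -0.66667$)
$k{\left(I \right)} = - \frac{2 I^{2}}{3}$
$k{\left(\left(-1\right) \left(-6\right) \right)} \left(-72\right) + 115 = - \frac{2 \left(\left(-1\right) \left(-6\right)\right)^{2}}{3} \left(-72\right) + 115 = - \frac{2 \cdot 6^{2}}{3} \left(-72\right) + 115 = \left(- \frac{2}{3}\right) 36 \left(-72\right) + 115 = \left(-24\right) \left(-72\right) + 115 = 1728 + 115 = 1843$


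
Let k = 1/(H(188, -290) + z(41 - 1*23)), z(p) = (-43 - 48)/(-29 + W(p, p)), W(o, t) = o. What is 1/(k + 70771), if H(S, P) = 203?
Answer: 2324/164471815 ≈ 1.4130e-5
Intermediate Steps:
z(p) = -91/(-29 + p) (z(p) = (-43 - 48)/(-29 + p) = -91/(-29 + p))
k = 11/2324 (k = 1/(203 - 91/(-29 + (41 - 1*23))) = 1/(203 - 91/(-29 + (41 - 23))) = 1/(203 - 91/(-29 + 18)) = 1/(203 - 91/(-11)) = 1/(203 - 91*(-1/11)) = 1/(203 + 91/11) = 1/(2324/11) = 11/2324 ≈ 0.0047332)
1/(k + 70771) = 1/(11/2324 + 70771) = 1/(164471815/2324) = 2324/164471815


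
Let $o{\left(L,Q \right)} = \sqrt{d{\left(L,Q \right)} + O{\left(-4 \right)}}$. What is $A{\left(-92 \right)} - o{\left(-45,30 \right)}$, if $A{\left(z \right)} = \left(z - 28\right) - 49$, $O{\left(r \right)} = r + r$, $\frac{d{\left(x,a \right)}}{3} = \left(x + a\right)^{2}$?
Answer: $-169 - \sqrt{667} \approx -194.83$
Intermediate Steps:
$d{\left(x,a \right)} = 3 \left(a + x\right)^{2}$ ($d{\left(x,a \right)} = 3 \left(x + a\right)^{2} = 3 \left(a + x\right)^{2}$)
$O{\left(r \right)} = 2 r$
$A{\left(z \right)} = -77 + z$ ($A{\left(z \right)} = \left(-28 + z\right) - 49 = -77 + z$)
$o{\left(L,Q \right)} = \sqrt{-8 + 3 \left(L + Q\right)^{2}}$ ($o{\left(L,Q \right)} = \sqrt{3 \left(Q + L\right)^{2} + 2 \left(-4\right)} = \sqrt{3 \left(L + Q\right)^{2} - 8} = \sqrt{-8 + 3 \left(L + Q\right)^{2}}$)
$A{\left(-92 \right)} - o{\left(-45,30 \right)} = \left(-77 - 92\right) - \sqrt{-8 + 3 \left(-45 + 30\right)^{2}} = -169 - \sqrt{-8 + 3 \left(-15\right)^{2}} = -169 - \sqrt{-8 + 3 \cdot 225} = -169 - \sqrt{-8 + 675} = -169 - \sqrt{667}$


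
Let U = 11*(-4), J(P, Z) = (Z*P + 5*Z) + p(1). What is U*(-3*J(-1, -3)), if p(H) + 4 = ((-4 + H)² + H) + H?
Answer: -660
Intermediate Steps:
p(H) = -4 + (-4 + H)² + 2*H (p(H) = -4 + (((-4 + H)² + H) + H) = -4 + ((H + (-4 + H)²) + H) = -4 + ((-4 + H)² + 2*H) = -4 + (-4 + H)² + 2*H)
J(P, Z) = 7 + 5*Z + P*Z (J(P, Z) = (Z*P + 5*Z) + (12 + 1² - 6*1) = (P*Z + 5*Z) + (12 + 1 - 6) = (5*Z + P*Z) + 7 = 7 + 5*Z + P*Z)
U = -44
U*(-3*J(-1, -3)) = -(-132)*(7 + 5*(-3) - 1*(-3)) = -(-132)*(7 - 15 + 3) = -(-132)*(-5) = -44*15 = -660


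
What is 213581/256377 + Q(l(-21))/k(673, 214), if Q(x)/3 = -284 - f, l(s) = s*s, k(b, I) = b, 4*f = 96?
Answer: -93152335/172541721 ≈ -0.53988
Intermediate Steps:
f = 24 (f = (1/4)*96 = 24)
l(s) = s**2
Q(x) = -924 (Q(x) = 3*(-284 - 1*24) = 3*(-284 - 24) = 3*(-308) = -924)
213581/256377 + Q(l(-21))/k(673, 214) = 213581/256377 - 924/673 = -93152335/172541721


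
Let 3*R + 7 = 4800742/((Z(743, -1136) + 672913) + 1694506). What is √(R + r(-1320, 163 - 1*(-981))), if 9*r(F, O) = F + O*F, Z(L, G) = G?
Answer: I*√940317591698036279/2366283 ≈ 409.8*I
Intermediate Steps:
r(F, O) = F/9 + F*O/9 (r(F, O) = (F + O*F)/9 = (F + F*O)/9 = F/9 + F*O/9)
R = -11763239/7098849 (R = -7/3 + (4800742/((-1136 + 672913) + 1694506))/3 = -7/3 + (4800742/(671777 + 1694506))/3 = -7/3 + (4800742/2366283)/3 = -7/3 + (4800742*(1/2366283))/3 = -7/3 + (⅓)*(4800742/2366283) = -7/3 + 4800742/7098849 = -11763239/7098849 ≈ -1.6571)
√(R + r(-1320, 163 - 1*(-981))) = √(-11763239/7098849 + (⅑)*(-1320)*(1 + (163 - 1*(-981)))) = √(-11763239/7098849 + (⅑)*(-1320)*(1 + (163 + 981))) = √(-11763239/7098849 + (⅑)*(-1320)*(1 + 1144)) = √(-11763239/7098849 + (⅑)*(-1320)*1145) = √(-11763239/7098849 - 503800/3) = √(-1192145138639/7098849) = I*√940317591698036279/2366283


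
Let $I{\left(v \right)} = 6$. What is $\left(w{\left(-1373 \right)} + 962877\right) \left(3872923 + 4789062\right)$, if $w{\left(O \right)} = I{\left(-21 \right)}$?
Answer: $8340478102755$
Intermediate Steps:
$w{\left(O \right)} = 6$
$\left(w{\left(-1373 \right)} + 962877\right) \left(3872923 + 4789062\right) = \left(6 + 962877\right) \left(3872923 + 4789062\right) = 962883 \cdot 8661985 = 8340478102755$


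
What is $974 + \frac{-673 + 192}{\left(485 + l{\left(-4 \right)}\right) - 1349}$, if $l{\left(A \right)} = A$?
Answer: $\frac{845913}{868} \approx 974.55$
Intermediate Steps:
$974 + \frac{-673 + 192}{\left(485 + l{\left(-4 \right)}\right) - 1349} = 974 + \frac{-673 + 192}{\left(485 - 4\right) - 1349} = 974 + \frac{1}{481 - 1349} \left(-481\right) = 974 + \frac{1}{-868} \left(-481\right) = 974 - - \frac{481}{868} = 974 + \frac{481}{868} = \frac{845913}{868}$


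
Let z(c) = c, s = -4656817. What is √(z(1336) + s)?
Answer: I*√4655481 ≈ 2157.7*I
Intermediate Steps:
√(z(1336) + s) = √(1336 - 4656817) = √(-4655481) = I*√4655481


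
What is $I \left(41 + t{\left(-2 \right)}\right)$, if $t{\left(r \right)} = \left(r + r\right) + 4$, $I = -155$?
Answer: $-6355$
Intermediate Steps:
$t{\left(r \right)} = 4 + 2 r$ ($t{\left(r \right)} = 2 r + 4 = 4 + 2 r$)
$I \left(41 + t{\left(-2 \right)}\right) = - 155 \left(41 + \left(4 + 2 \left(-2\right)\right)\right) = - 155 \left(41 + \left(4 - 4\right)\right) = - 155 \left(41 + 0\right) = \left(-155\right) 41 = -6355$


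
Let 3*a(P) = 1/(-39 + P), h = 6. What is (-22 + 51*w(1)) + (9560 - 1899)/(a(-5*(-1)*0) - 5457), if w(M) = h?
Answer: 180429143/638470 ≈ 282.60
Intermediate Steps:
w(M) = 6
a(P) = 1/(3*(-39 + P))
(-22 + 51*w(1)) + (9560 - 1899)/(a(-5*(-1)*0) - 5457) = (-22 + 51*6) + (9560 - 1899)/(1/(3*(-39 - 5*(-1)*0)) - 5457) = (-22 + 306) + 7661/(1/(3*(-39 + 5*0)) - 5457) = 284 + 7661/(1/(3*(-39 + 0)) - 5457) = 284 + 7661/((⅓)/(-39) - 5457) = 284 + 7661/((⅓)*(-1/39) - 5457) = 284 + 7661/(-1/117 - 5457) = 284 + 7661/(-638470/117) = 284 + 7661*(-117/638470) = 284 - 896337/638470 = 180429143/638470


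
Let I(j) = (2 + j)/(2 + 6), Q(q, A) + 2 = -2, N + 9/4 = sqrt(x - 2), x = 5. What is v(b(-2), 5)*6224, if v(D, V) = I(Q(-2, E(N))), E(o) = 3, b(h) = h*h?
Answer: -1556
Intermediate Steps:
b(h) = h**2
N = -9/4 + sqrt(3) (N = -9/4 + sqrt(5 - 2) = -9/4 + sqrt(3) ≈ -0.51795)
Q(q, A) = -4 (Q(q, A) = -2 - 2 = -4)
I(j) = 1/4 + j/8 (I(j) = (2 + j)/8 = (2 + j)*(1/8) = 1/4 + j/8)
v(D, V) = -1/4 (v(D, V) = 1/4 + (1/8)*(-4) = 1/4 - 1/2 = -1/4)
v(b(-2), 5)*6224 = -1/4*6224 = -1556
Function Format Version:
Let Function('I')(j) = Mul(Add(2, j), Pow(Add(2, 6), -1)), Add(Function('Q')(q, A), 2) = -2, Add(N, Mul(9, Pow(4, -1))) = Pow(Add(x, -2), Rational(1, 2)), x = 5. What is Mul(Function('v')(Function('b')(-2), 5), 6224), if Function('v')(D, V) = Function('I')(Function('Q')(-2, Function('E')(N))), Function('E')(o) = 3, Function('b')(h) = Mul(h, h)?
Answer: -1556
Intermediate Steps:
Function('b')(h) = Pow(h, 2)
N = Add(Rational(-9, 4), Pow(3, Rational(1, 2))) (N = Add(Rational(-9, 4), Pow(Add(5, -2), Rational(1, 2))) = Add(Rational(-9, 4), Pow(3, Rational(1, 2))) ≈ -0.51795)
Function('Q')(q, A) = -4 (Function('Q')(q, A) = Add(-2, -2) = -4)
Function('I')(j) = Add(Rational(1, 4), Mul(Rational(1, 8), j)) (Function('I')(j) = Mul(Add(2, j), Pow(8, -1)) = Mul(Add(2, j), Rational(1, 8)) = Add(Rational(1, 4), Mul(Rational(1, 8), j)))
Function('v')(D, V) = Rational(-1, 4) (Function('v')(D, V) = Add(Rational(1, 4), Mul(Rational(1, 8), -4)) = Add(Rational(1, 4), Rational(-1, 2)) = Rational(-1, 4))
Mul(Function('v')(Function('b')(-2), 5), 6224) = Mul(Rational(-1, 4), 6224) = -1556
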